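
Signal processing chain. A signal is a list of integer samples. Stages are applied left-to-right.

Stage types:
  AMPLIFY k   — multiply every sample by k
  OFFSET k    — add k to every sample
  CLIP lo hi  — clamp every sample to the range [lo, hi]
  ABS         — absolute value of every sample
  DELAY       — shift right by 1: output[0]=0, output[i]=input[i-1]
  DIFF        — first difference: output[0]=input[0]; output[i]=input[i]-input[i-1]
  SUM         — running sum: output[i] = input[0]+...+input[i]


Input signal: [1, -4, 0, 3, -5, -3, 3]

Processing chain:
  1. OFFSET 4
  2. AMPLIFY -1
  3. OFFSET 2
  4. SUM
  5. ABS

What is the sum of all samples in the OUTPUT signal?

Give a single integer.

Input: [1, -4, 0, 3, -5, -3, 3]
Stage 1 (OFFSET 4): 1+4=5, -4+4=0, 0+4=4, 3+4=7, -5+4=-1, -3+4=1, 3+4=7 -> [5, 0, 4, 7, -1, 1, 7]
Stage 2 (AMPLIFY -1): 5*-1=-5, 0*-1=0, 4*-1=-4, 7*-1=-7, -1*-1=1, 1*-1=-1, 7*-1=-7 -> [-5, 0, -4, -7, 1, -1, -7]
Stage 3 (OFFSET 2): -5+2=-3, 0+2=2, -4+2=-2, -7+2=-5, 1+2=3, -1+2=1, -7+2=-5 -> [-3, 2, -2, -5, 3, 1, -5]
Stage 4 (SUM): sum[0..0]=-3, sum[0..1]=-1, sum[0..2]=-3, sum[0..3]=-8, sum[0..4]=-5, sum[0..5]=-4, sum[0..6]=-9 -> [-3, -1, -3, -8, -5, -4, -9]
Stage 5 (ABS): |-3|=3, |-1|=1, |-3|=3, |-8|=8, |-5|=5, |-4|=4, |-9|=9 -> [3, 1, 3, 8, 5, 4, 9]
Output sum: 33

Answer: 33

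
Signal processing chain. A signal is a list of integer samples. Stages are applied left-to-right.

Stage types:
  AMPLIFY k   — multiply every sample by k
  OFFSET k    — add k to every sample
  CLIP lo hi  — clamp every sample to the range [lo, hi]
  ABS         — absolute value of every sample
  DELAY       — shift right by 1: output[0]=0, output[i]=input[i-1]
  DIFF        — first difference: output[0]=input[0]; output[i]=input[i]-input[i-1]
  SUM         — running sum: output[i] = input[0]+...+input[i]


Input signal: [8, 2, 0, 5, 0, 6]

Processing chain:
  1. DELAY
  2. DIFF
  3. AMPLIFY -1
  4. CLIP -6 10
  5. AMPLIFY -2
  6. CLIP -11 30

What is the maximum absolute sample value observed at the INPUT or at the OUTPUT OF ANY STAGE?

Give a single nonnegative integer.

Input: [8, 2, 0, 5, 0, 6] (max |s|=8)
Stage 1 (DELAY): [0, 8, 2, 0, 5, 0] = [0, 8, 2, 0, 5, 0] -> [0, 8, 2, 0, 5, 0] (max |s|=8)
Stage 2 (DIFF): s[0]=0, 8-0=8, 2-8=-6, 0-2=-2, 5-0=5, 0-5=-5 -> [0, 8, -6, -2, 5, -5] (max |s|=8)
Stage 3 (AMPLIFY -1): 0*-1=0, 8*-1=-8, -6*-1=6, -2*-1=2, 5*-1=-5, -5*-1=5 -> [0, -8, 6, 2, -5, 5] (max |s|=8)
Stage 4 (CLIP -6 10): clip(0,-6,10)=0, clip(-8,-6,10)=-6, clip(6,-6,10)=6, clip(2,-6,10)=2, clip(-5,-6,10)=-5, clip(5,-6,10)=5 -> [0, -6, 6, 2, -5, 5] (max |s|=6)
Stage 5 (AMPLIFY -2): 0*-2=0, -6*-2=12, 6*-2=-12, 2*-2=-4, -5*-2=10, 5*-2=-10 -> [0, 12, -12, -4, 10, -10] (max |s|=12)
Stage 6 (CLIP -11 30): clip(0,-11,30)=0, clip(12,-11,30)=12, clip(-12,-11,30)=-11, clip(-4,-11,30)=-4, clip(10,-11,30)=10, clip(-10,-11,30)=-10 -> [0, 12, -11, -4, 10, -10] (max |s|=12)
Overall max amplitude: 12

Answer: 12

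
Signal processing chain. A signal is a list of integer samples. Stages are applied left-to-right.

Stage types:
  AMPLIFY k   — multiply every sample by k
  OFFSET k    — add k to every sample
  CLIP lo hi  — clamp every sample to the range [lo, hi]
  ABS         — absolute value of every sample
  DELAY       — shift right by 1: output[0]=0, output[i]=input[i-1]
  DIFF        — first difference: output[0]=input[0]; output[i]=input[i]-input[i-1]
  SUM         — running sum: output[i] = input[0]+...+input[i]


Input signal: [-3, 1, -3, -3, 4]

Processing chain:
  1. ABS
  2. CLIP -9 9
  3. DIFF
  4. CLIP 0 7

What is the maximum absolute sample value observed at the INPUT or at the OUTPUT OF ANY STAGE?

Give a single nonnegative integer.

Answer: 4

Derivation:
Input: [-3, 1, -3, -3, 4] (max |s|=4)
Stage 1 (ABS): |-3|=3, |1|=1, |-3|=3, |-3|=3, |4|=4 -> [3, 1, 3, 3, 4] (max |s|=4)
Stage 2 (CLIP -9 9): clip(3,-9,9)=3, clip(1,-9,9)=1, clip(3,-9,9)=3, clip(3,-9,9)=3, clip(4,-9,9)=4 -> [3, 1, 3, 3, 4] (max |s|=4)
Stage 3 (DIFF): s[0]=3, 1-3=-2, 3-1=2, 3-3=0, 4-3=1 -> [3, -2, 2, 0, 1] (max |s|=3)
Stage 4 (CLIP 0 7): clip(3,0,7)=3, clip(-2,0,7)=0, clip(2,0,7)=2, clip(0,0,7)=0, clip(1,0,7)=1 -> [3, 0, 2, 0, 1] (max |s|=3)
Overall max amplitude: 4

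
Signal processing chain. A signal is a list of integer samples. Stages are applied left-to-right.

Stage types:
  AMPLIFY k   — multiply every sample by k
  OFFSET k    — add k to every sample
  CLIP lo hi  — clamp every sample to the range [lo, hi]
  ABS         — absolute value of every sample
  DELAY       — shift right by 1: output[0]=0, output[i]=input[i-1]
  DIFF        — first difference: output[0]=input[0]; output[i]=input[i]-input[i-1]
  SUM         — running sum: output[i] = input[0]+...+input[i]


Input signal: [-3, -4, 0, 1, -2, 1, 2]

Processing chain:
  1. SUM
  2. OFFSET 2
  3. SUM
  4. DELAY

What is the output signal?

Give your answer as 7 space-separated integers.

Answer: 0 -1 -6 -11 -15 -21 -26

Derivation:
Input: [-3, -4, 0, 1, -2, 1, 2]
Stage 1 (SUM): sum[0..0]=-3, sum[0..1]=-7, sum[0..2]=-7, sum[0..3]=-6, sum[0..4]=-8, sum[0..5]=-7, sum[0..6]=-5 -> [-3, -7, -7, -6, -8, -7, -5]
Stage 2 (OFFSET 2): -3+2=-1, -7+2=-5, -7+2=-5, -6+2=-4, -8+2=-6, -7+2=-5, -5+2=-3 -> [-1, -5, -5, -4, -6, -5, -3]
Stage 3 (SUM): sum[0..0]=-1, sum[0..1]=-6, sum[0..2]=-11, sum[0..3]=-15, sum[0..4]=-21, sum[0..5]=-26, sum[0..6]=-29 -> [-1, -6, -11, -15, -21, -26, -29]
Stage 4 (DELAY): [0, -1, -6, -11, -15, -21, -26] = [0, -1, -6, -11, -15, -21, -26] -> [0, -1, -6, -11, -15, -21, -26]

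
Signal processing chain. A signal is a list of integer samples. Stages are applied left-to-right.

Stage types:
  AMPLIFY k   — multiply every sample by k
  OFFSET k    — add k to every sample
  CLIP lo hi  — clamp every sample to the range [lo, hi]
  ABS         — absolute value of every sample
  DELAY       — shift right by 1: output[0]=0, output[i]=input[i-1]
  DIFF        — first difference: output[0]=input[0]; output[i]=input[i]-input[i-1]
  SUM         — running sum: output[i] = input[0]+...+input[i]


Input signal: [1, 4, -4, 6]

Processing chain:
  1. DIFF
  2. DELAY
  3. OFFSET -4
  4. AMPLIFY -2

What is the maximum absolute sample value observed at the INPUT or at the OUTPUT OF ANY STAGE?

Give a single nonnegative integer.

Answer: 24

Derivation:
Input: [1, 4, -4, 6] (max |s|=6)
Stage 1 (DIFF): s[0]=1, 4-1=3, -4-4=-8, 6--4=10 -> [1, 3, -8, 10] (max |s|=10)
Stage 2 (DELAY): [0, 1, 3, -8] = [0, 1, 3, -8] -> [0, 1, 3, -8] (max |s|=8)
Stage 3 (OFFSET -4): 0+-4=-4, 1+-4=-3, 3+-4=-1, -8+-4=-12 -> [-4, -3, -1, -12] (max |s|=12)
Stage 4 (AMPLIFY -2): -4*-2=8, -3*-2=6, -1*-2=2, -12*-2=24 -> [8, 6, 2, 24] (max |s|=24)
Overall max amplitude: 24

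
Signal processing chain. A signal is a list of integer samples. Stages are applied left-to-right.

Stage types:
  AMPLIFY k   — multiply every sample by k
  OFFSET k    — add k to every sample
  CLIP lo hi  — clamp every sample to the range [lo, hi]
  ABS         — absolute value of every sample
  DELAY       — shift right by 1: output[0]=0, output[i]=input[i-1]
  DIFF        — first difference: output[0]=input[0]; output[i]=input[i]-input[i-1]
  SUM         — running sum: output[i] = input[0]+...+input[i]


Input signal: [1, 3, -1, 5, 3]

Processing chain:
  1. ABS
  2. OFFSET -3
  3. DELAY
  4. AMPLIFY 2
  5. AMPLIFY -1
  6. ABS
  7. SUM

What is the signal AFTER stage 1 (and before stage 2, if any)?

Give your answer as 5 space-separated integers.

Input: [1, 3, -1, 5, 3]
Stage 1 (ABS): |1|=1, |3|=3, |-1|=1, |5|=5, |3|=3 -> [1, 3, 1, 5, 3]

Answer: 1 3 1 5 3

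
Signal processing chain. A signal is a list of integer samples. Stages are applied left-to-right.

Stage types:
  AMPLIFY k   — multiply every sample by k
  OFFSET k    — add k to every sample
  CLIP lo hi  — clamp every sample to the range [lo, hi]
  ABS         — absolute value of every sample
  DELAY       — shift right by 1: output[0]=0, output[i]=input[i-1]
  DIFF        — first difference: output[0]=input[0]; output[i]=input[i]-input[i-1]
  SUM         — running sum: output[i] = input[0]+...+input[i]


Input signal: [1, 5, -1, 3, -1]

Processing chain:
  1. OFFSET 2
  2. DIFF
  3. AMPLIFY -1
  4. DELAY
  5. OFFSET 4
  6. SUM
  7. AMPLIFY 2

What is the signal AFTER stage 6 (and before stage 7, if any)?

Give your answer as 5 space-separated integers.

Answer: 4 5 5 15 15

Derivation:
Input: [1, 5, -1, 3, -1]
Stage 1 (OFFSET 2): 1+2=3, 5+2=7, -1+2=1, 3+2=5, -1+2=1 -> [3, 7, 1, 5, 1]
Stage 2 (DIFF): s[0]=3, 7-3=4, 1-7=-6, 5-1=4, 1-5=-4 -> [3, 4, -6, 4, -4]
Stage 3 (AMPLIFY -1): 3*-1=-3, 4*-1=-4, -6*-1=6, 4*-1=-4, -4*-1=4 -> [-3, -4, 6, -4, 4]
Stage 4 (DELAY): [0, -3, -4, 6, -4] = [0, -3, -4, 6, -4] -> [0, -3, -4, 6, -4]
Stage 5 (OFFSET 4): 0+4=4, -3+4=1, -4+4=0, 6+4=10, -4+4=0 -> [4, 1, 0, 10, 0]
Stage 6 (SUM): sum[0..0]=4, sum[0..1]=5, sum[0..2]=5, sum[0..3]=15, sum[0..4]=15 -> [4, 5, 5, 15, 15]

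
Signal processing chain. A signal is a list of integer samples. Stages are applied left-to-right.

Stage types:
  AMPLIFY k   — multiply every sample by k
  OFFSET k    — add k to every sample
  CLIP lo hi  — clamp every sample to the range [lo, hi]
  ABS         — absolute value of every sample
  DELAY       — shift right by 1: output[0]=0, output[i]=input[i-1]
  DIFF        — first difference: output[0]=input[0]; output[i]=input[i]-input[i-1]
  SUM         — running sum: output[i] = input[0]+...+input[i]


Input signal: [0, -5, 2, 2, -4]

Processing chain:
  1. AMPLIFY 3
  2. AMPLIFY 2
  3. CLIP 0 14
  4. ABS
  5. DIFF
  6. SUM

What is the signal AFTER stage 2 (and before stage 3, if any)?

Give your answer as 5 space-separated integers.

Input: [0, -5, 2, 2, -4]
Stage 1 (AMPLIFY 3): 0*3=0, -5*3=-15, 2*3=6, 2*3=6, -4*3=-12 -> [0, -15, 6, 6, -12]
Stage 2 (AMPLIFY 2): 0*2=0, -15*2=-30, 6*2=12, 6*2=12, -12*2=-24 -> [0, -30, 12, 12, -24]

Answer: 0 -30 12 12 -24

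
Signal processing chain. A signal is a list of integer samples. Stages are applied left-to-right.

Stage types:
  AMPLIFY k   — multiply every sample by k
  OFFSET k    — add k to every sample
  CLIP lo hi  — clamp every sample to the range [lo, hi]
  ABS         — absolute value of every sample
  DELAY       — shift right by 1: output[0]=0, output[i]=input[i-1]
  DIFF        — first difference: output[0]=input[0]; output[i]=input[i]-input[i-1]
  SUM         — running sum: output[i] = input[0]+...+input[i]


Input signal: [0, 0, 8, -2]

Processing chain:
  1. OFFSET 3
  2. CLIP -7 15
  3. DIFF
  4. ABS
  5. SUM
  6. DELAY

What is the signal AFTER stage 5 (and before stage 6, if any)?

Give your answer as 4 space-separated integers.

Input: [0, 0, 8, -2]
Stage 1 (OFFSET 3): 0+3=3, 0+3=3, 8+3=11, -2+3=1 -> [3, 3, 11, 1]
Stage 2 (CLIP -7 15): clip(3,-7,15)=3, clip(3,-7,15)=3, clip(11,-7,15)=11, clip(1,-7,15)=1 -> [3, 3, 11, 1]
Stage 3 (DIFF): s[0]=3, 3-3=0, 11-3=8, 1-11=-10 -> [3, 0, 8, -10]
Stage 4 (ABS): |3|=3, |0|=0, |8|=8, |-10|=10 -> [3, 0, 8, 10]
Stage 5 (SUM): sum[0..0]=3, sum[0..1]=3, sum[0..2]=11, sum[0..3]=21 -> [3, 3, 11, 21]

Answer: 3 3 11 21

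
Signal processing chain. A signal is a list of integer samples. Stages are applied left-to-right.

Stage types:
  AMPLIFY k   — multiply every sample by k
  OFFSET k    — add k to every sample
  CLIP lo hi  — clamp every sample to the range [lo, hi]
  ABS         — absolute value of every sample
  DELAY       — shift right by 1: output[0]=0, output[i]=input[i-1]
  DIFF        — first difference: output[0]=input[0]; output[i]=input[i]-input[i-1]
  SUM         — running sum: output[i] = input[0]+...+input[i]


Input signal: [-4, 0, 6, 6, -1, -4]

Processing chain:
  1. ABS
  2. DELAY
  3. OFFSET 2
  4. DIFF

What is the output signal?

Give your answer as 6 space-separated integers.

Answer: 2 4 -4 6 0 -5

Derivation:
Input: [-4, 0, 6, 6, -1, -4]
Stage 1 (ABS): |-4|=4, |0|=0, |6|=6, |6|=6, |-1|=1, |-4|=4 -> [4, 0, 6, 6, 1, 4]
Stage 2 (DELAY): [0, 4, 0, 6, 6, 1] = [0, 4, 0, 6, 6, 1] -> [0, 4, 0, 6, 6, 1]
Stage 3 (OFFSET 2): 0+2=2, 4+2=6, 0+2=2, 6+2=8, 6+2=8, 1+2=3 -> [2, 6, 2, 8, 8, 3]
Stage 4 (DIFF): s[0]=2, 6-2=4, 2-6=-4, 8-2=6, 8-8=0, 3-8=-5 -> [2, 4, -4, 6, 0, -5]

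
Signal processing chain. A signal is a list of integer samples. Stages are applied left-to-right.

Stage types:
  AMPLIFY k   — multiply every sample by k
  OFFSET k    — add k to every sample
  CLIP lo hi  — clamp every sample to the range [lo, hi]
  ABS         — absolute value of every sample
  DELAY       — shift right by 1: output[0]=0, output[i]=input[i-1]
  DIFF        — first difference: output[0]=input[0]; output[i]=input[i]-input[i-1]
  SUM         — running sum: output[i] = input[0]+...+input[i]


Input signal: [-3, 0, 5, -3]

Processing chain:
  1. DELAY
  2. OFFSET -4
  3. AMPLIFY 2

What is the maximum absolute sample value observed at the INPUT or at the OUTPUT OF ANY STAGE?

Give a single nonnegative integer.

Answer: 14

Derivation:
Input: [-3, 0, 5, -3] (max |s|=5)
Stage 1 (DELAY): [0, -3, 0, 5] = [0, -3, 0, 5] -> [0, -3, 0, 5] (max |s|=5)
Stage 2 (OFFSET -4): 0+-4=-4, -3+-4=-7, 0+-4=-4, 5+-4=1 -> [-4, -7, -4, 1] (max |s|=7)
Stage 3 (AMPLIFY 2): -4*2=-8, -7*2=-14, -4*2=-8, 1*2=2 -> [-8, -14, -8, 2] (max |s|=14)
Overall max amplitude: 14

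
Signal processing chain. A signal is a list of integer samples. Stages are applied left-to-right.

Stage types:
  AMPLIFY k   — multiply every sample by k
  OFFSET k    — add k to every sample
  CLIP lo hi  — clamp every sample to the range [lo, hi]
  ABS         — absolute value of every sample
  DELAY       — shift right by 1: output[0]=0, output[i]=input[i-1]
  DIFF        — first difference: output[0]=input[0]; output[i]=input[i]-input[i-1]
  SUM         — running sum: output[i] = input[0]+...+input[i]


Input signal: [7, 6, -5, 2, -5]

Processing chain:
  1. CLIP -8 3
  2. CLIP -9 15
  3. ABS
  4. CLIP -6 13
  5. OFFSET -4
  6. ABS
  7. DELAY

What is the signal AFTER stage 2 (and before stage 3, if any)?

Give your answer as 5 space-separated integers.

Input: [7, 6, -5, 2, -5]
Stage 1 (CLIP -8 3): clip(7,-8,3)=3, clip(6,-8,3)=3, clip(-5,-8,3)=-5, clip(2,-8,3)=2, clip(-5,-8,3)=-5 -> [3, 3, -5, 2, -5]
Stage 2 (CLIP -9 15): clip(3,-9,15)=3, clip(3,-9,15)=3, clip(-5,-9,15)=-5, clip(2,-9,15)=2, clip(-5,-9,15)=-5 -> [3, 3, -5, 2, -5]

Answer: 3 3 -5 2 -5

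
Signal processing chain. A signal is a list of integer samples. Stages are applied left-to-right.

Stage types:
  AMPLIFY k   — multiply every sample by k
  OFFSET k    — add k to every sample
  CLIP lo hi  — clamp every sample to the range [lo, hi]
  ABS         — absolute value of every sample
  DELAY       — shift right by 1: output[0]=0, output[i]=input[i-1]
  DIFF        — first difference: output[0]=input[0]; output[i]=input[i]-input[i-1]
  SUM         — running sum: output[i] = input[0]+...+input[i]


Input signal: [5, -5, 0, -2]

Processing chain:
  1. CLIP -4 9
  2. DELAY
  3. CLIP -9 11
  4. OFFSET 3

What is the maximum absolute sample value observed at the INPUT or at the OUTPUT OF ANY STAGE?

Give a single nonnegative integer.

Answer: 8

Derivation:
Input: [5, -5, 0, -2] (max |s|=5)
Stage 1 (CLIP -4 9): clip(5,-4,9)=5, clip(-5,-4,9)=-4, clip(0,-4,9)=0, clip(-2,-4,9)=-2 -> [5, -4, 0, -2] (max |s|=5)
Stage 2 (DELAY): [0, 5, -4, 0] = [0, 5, -4, 0] -> [0, 5, -4, 0] (max |s|=5)
Stage 3 (CLIP -9 11): clip(0,-9,11)=0, clip(5,-9,11)=5, clip(-4,-9,11)=-4, clip(0,-9,11)=0 -> [0, 5, -4, 0] (max |s|=5)
Stage 4 (OFFSET 3): 0+3=3, 5+3=8, -4+3=-1, 0+3=3 -> [3, 8, -1, 3] (max |s|=8)
Overall max amplitude: 8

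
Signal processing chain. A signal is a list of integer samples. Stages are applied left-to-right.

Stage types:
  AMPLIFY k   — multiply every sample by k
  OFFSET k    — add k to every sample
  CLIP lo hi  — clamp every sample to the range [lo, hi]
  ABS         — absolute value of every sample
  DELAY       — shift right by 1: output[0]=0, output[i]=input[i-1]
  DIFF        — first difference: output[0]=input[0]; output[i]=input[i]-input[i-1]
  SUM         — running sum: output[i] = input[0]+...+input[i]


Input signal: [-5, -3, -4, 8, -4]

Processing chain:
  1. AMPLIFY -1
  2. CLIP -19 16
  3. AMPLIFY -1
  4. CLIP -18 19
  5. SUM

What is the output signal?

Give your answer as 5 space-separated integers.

Answer: -5 -8 -12 -4 -8

Derivation:
Input: [-5, -3, -4, 8, -4]
Stage 1 (AMPLIFY -1): -5*-1=5, -3*-1=3, -4*-1=4, 8*-1=-8, -4*-1=4 -> [5, 3, 4, -8, 4]
Stage 2 (CLIP -19 16): clip(5,-19,16)=5, clip(3,-19,16)=3, clip(4,-19,16)=4, clip(-8,-19,16)=-8, clip(4,-19,16)=4 -> [5, 3, 4, -8, 4]
Stage 3 (AMPLIFY -1): 5*-1=-5, 3*-1=-3, 4*-1=-4, -8*-1=8, 4*-1=-4 -> [-5, -3, -4, 8, -4]
Stage 4 (CLIP -18 19): clip(-5,-18,19)=-5, clip(-3,-18,19)=-3, clip(-4,-18,19)=-4, clip(8,-18,19)=8, clip(-4,-18,19)=-4 -> [-5, -3, -4, 8, -4]
Stage 5 (SUM): sum[0..0]=-5, sum[0..1]=-8, sum[0..2]=-12, sum[0..3]=-4, sum[0..4]=-8 -> [-5, -8, -12, -4, -8]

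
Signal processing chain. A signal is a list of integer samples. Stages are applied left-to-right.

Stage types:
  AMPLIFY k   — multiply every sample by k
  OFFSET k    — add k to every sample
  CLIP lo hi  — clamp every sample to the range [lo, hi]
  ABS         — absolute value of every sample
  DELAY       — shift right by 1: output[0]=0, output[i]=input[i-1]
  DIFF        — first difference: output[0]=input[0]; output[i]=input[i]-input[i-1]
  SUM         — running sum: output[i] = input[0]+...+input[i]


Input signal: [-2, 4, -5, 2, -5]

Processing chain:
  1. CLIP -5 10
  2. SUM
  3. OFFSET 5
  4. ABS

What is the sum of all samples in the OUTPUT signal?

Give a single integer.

Input: [-2, 4, -5, 2, -5]
Stage 1 (CLIP -5 10): clip(-2,-5,10)=-2, clip(4,-5,10)=4, clip(-5,-5,10)=-5, clip(2,-5,10)=2, clip(-5,-5,10)=-5 -> [-2, 4, -5, 2, -5]
Stage 2 (SUM): sum[0..0]=-2, sum[0..1]=2, sum[0..2]=-3, sum[0..3]=-1, sum[0..4]=-6 -> [-2, 2, -3, -1, -6]
Stage 3 (OFFSET 5): -2+5=3, 2+5=7, -3+5=2, -1+5=4, -6+5=-1 -> [3, 7, 2, 4, -1]
Stage 4 (ABS): |3|=3, |7|=7, |2|=2, |4|=4, |-1|=1 -> [3, 7, 2, 4, 1]
Output sum: 17

Answer: 17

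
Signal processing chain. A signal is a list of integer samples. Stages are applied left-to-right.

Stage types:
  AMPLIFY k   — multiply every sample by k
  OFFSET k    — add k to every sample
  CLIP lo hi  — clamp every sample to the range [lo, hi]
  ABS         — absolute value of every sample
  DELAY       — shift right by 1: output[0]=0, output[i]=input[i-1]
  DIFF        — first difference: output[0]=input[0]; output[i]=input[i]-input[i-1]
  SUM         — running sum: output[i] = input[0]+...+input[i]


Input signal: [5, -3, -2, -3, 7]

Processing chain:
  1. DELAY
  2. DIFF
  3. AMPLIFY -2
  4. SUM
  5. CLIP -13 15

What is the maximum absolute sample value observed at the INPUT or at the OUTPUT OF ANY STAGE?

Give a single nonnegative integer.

Answer: 16

Derivation:
Input: [5, -3, -2, -3, 7] (max |s|=7)
Stage 1 (DELAY): [0, 5, -3, -2, -3] = [0, 5, -3, -2, -3] -> [0, 5, -3, -2, -3] (max |s|=5)
Stage 2 (DIFF): s[0]=0, 5-0=5, -3-5=-8, -2--3=1, -3--2=-1 -> [0, 5, -8, 1, -1] (max |s|=8)
Stage 3 (AMPLIFY -2): 0*-2=0, 5*-2=-10, -8*-2=16, 1*-2=-2, -1*-2=2 -> [0, -10, 16, -2, 2] (max |s|=16)
Stage 4 (SUM): sum[0..0]=0, sum[0..1]=-10, sum[0..2]=6, sum[0..3]=4, sum[0..4]=6 -> [0, -10, 6, 4, 6] (max |s|=10)
Stage 5 (CLIP -13 15): clip(0,-13,15)=0, clip(-10,-13,15)=-10, clip(6,-13,15)=6, clip(4,-13,15)=4, clip(6,-13,15)=6 -> [0, -10, 6, 4, 6] (max |s|=10)
Overall max amplitude: 16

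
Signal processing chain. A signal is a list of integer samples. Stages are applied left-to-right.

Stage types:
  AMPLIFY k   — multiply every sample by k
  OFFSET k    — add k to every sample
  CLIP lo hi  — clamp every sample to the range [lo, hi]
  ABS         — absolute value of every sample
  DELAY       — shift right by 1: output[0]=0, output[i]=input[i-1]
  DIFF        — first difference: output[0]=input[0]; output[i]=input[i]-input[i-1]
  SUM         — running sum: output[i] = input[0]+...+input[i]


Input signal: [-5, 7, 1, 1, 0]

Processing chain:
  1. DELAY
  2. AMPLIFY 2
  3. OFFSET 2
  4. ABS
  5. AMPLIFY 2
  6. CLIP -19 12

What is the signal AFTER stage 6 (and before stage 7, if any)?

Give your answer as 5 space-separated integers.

Input: [-5, 7, 1, 1, 0]
Stage 1 (DELAY): [0, -5, 7, 1, 1] = [0, -5, 7, 1, 1] -> [0, -5, 7, 1, 1]
Stage 2 (AMPLIFY 2): 0*2=0, -5*2=-10, 7*2=14, 1*2=2, 1*2=2 -> [0, -10, 14, 2, 2]
Stage 3 (OFFSET 2): 0+2=2, -10+2=-8, 14+2=16, 2+2=4, 2+2=4 -> [2, -8, 16, 4, 4]
Stage 4 (ABS): |2|=2, |-8|=8, |16|=16, |4|=4, |4|=4 -> [2, 8, 16, 4, 4]
Stage 5 (AMPLIFY 2): 2*2=4, 8*2=16, 16*2=32, 4*2=8, 4*2=8 -> [4, 16, 32, 8, 8]
Stage 6 (CLIP -19 12): clip(4,-19,12)=4, clip(16,-19,12)=12, clip(32,-19,12)=12, clip(8,-19,12)=8, clip(8,-19,12)=8 -> [4, 12, 12, 8, 8]

Answer: 4 12 12 8 8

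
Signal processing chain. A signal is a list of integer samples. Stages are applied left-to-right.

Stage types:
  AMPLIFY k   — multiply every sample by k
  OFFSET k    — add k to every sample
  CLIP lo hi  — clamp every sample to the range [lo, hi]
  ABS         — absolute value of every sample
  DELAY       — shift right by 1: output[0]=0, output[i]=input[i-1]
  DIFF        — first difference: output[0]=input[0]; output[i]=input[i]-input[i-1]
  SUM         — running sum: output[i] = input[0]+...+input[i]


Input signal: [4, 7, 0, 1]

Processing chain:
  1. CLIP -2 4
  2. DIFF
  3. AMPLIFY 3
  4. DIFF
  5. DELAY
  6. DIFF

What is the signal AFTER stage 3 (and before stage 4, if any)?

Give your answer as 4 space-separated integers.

Answer: 12 0 -12 3

Derivation:
Input: [4, 7, 0, 1]
Stage 1 (CLIP -2 4): clip(4,-2,4)=4, clip(7,-2,4)=4, clip(0,-2,4)=0, clip(1,-2,4)=1 -> [4, 4, 0, 1]
Stage 2 (DIFF): s[0]=4, 4-4=0, 0-4=-4, 1-0=1 -> [4, 0, -4, 1]
Stage 3 (AMPLIFY 3): 4*3=12, 0*3=0, -4*3=-12, 1*3=3 -> [12, 0, -12, 3]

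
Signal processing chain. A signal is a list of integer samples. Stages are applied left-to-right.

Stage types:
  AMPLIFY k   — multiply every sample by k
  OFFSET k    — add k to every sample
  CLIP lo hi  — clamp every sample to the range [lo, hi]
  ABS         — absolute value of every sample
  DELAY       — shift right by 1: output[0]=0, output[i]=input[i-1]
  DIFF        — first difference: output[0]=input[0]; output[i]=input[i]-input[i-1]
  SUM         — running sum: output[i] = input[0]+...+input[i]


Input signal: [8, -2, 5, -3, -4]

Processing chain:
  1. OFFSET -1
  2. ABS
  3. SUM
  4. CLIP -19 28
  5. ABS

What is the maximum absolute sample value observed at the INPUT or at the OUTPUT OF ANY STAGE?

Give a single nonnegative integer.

Input: [8, -2, 5, -3, -4] (max |s|=8)
Stage 1 (OFFSET -1): 8+-1=7, -2+-1=-3, 5+-1=4, -3+-1=-4, -4+-1=-5 -> [7, -3, 4, -4, -5] (max |s|=7)
Stage 2 (ABS): |7|=7, |-3|=3, |4|=4, |-4|=4, |-5|=5 -> [7, 3, 4, 4, 5] (max |s|=7)
Stage 3 (SUM): sum[0..0]=7, sum[0..1]=10, sum[0..2]=14, sum[0..3]=18, sum[0..4]=23 -> [7, 10, 14, 18, 23] (max |s|=23)
Stage 4 (CLIP -19 28): clip(7,-19,28)=7, clip(10,-19,28)=10, clip(14,-19,28)=14, clip(18,-19,28)=18, clip(23,-19,28)=23 -> [7, 10, 14, 18, 23] (max |s|=23)
Stage 5 (ABS): |7|=7, |10|=10, |14|=14, |18|=18, |23|=23 -> [7, 10, 14, 18, 23] (max |s|=23)
Overall max amplitude: 23

Answer: 23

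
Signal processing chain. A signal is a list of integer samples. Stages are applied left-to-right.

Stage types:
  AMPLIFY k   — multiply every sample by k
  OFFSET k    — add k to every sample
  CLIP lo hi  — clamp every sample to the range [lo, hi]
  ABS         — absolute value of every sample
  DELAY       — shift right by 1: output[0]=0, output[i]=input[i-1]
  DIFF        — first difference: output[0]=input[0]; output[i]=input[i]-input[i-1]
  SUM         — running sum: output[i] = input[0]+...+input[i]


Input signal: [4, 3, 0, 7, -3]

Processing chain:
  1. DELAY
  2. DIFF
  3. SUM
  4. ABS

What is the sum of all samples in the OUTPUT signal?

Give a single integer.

Input: [4, 3, 0, 7, -3]
Stage 1 (DELAY): [0, 4, 3, 0, 7] = [0, 4, 3, 0, 7] -> [0, 4, 3, 0, 7]
Stage 2 (DIFF): s[0]=0, 4-0=4, 3-4=-1, 0-3=-3, 7-0=7 -> [0, 4, -1, -3, 7]
Stage 3 (SUM): sum[0..0]=0, sum[0..1]=4, sum[0..2]=3, sum[0..3]=0, sum[0..4]=7 -> [0, 4, 3, 0, 7]
Stage 4 (ABS): |0|=0, |4|=4, |3|=3, |0|=0, |7|=7 -> [0, 4, 3, 0, 7]
Output sum: 14

Answer: 14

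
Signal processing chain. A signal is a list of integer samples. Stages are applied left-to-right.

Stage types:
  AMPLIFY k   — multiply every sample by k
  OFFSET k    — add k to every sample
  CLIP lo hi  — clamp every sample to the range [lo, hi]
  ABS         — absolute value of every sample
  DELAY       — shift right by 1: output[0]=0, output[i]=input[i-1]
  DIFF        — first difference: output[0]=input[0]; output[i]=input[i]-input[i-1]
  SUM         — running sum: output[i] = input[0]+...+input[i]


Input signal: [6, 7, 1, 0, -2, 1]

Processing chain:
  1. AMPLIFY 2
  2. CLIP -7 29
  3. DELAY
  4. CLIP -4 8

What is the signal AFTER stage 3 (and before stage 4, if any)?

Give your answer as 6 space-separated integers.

Answer: 0 12 14 2 0 -4

Derivation:
Input: [6, 7, 1, 0, -2, 1]
Stage 1 (AMPLIFY 2): 6*2=12, 7*2=14, 1*2=2, 0*2=0, -2*2=-4, 1*2=2 -> [12, 14, 2, 0, -4, 2]
Stage 2 (CLIP -7 29): clip(12,-7,29)=12, clip(14,-7,29)=14, clip(2,-7,29)=2, clip(0,-7,29)=0, clip(-4,-7,29)=-4, clip(2,-7,29)=2 -> [12, 14, 2, 0, -4, 2]
Stage 3 (DELAY): [0, 12, 14, 2, 0, -4] = [0, 12, 14, 2, 0, -4] -> [0, 12, 14, 2, 0, -4]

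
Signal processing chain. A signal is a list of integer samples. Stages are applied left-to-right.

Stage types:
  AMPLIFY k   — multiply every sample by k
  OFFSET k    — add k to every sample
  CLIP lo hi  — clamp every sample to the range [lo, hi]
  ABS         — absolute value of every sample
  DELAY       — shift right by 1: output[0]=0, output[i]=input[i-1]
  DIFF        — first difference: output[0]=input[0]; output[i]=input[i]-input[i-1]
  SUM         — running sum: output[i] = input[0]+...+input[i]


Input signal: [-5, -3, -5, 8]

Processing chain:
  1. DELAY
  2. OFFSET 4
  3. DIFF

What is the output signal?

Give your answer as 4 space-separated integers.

Input: [-5, -3, -5, 8]
Stage 1 (DELAY): [0, -5, -3, -5] = [0, -5, -3, -5] -> [0, -5, -3, -5]
Stage 2 (OFFSET 4): 0+4=4, -5+4=-1, -3+4=1, -5+4=-1 -> [4, -1, 1, -1]
Stage 3 (DIFF): s[0]=4, -1-4=-5, 1--1=2, -1-1=-2 -> [4, -5, 2, -2]

Answer: 4 -5 2 -2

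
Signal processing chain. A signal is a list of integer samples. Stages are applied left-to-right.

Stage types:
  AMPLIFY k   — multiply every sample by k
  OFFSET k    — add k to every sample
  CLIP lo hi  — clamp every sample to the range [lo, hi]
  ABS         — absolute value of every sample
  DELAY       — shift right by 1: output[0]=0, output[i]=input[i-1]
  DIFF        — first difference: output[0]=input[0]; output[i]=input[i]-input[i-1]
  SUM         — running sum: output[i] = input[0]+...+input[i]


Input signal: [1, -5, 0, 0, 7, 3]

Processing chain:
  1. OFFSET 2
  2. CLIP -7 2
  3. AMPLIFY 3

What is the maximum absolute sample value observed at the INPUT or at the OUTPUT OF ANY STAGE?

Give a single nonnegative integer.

Answer: 9

Derivation:
Input: [1, -5, 0, 0, 7, 3] (max |s|=7)
Stage 1 (OFFSET 2): 1+2=3, -5+2=-3, 0+2=2, 0+2=2, 7+2=9, 3+2=5 -> [3, -3, 2, 2, 9, 5] (max |s|=9)
Stage 2 (CLIP -7 2): clip(3,-7,2)=2, clip(-3,-7,2)=-3, clip(2,-7,2)=2, clip(2,-7,2)=2, clip(9,-7,2)=2, clip(5,-7,2)=2 -> [2, -3, 2, 2, 2, 2] (max |s|=3)
Stage 3 (AMPLIFY 3): 2*3=6, -3*3=-9, 2*3=6, 2*3=6, 2*3=6, 2*3=6 -> [6, -9, 6, 6, 6, 6] (max |s|=9)
Overall max amplitude: 9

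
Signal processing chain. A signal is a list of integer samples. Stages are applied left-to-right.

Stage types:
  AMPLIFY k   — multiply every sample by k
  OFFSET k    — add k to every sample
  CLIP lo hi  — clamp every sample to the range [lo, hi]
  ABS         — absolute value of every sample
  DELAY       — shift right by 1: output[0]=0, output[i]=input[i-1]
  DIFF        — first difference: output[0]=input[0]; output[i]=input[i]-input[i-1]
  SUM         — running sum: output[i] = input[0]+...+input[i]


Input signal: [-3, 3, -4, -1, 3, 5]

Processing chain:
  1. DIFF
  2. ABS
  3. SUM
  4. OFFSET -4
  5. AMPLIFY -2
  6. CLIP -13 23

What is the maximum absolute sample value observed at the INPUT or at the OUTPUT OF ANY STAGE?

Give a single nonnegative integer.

Input: [-3, 3, -4, -1, 3, 5] (max |s|=5)
Stage 1 (DIFF): s[0]=-3, 3--3=6, -4-3=-7, -1--4=3, 3--1=4, 5-3=2 -> [-3, 6, -7, 3, 4, 2] (max |s|=7)
Stage 2 (ABS): |-3|=3, |6|=6, |-7|=7, |3|=3, |4|=4, |2|=2 -> [3, 6, 7, 3, 4, 2] (max |s|=7)
Stage 3 (SUM): sum[0..0]=3, sum[0..1]=9, sum[0..2]=16, sum[0..3]=19, sum[0..4]=23, sum[0..5]=25 -> [3, 9, 16, 19, 23, 25] (max |s|=25)
Stage 4 (OFFSET -4): 3+-4=-1, 9+-4=5, 16+-4=12, 19+-4=15, 23+-4=19, 25+-4=21 -> [-1, 5, 12, 15, 19, 21] (max |s|=21)
Stage 5 (AMPLIFY -2): -1*-2=2, 5*-2=-10, 12*-2=-24, 15*-2=-30, 19*-2=-38, 21*-2=-42 -> [2, -10, -24, -30, -38, -42] (max |s|=42)
Stage 6 (CLIP -13 23): clip(2,-13,23)=2, clip(-10,-13,23)=-10, clip(-24,-13,23)=-13, clip(-30,-13,23)=-13, clip(-38,-13,23)=-13, clip(-42,-13,23)=-13 -> [2, -10, -13, -13, -13, -13] (max |s|=13)
Overall max amplitude: 42

Answer: 42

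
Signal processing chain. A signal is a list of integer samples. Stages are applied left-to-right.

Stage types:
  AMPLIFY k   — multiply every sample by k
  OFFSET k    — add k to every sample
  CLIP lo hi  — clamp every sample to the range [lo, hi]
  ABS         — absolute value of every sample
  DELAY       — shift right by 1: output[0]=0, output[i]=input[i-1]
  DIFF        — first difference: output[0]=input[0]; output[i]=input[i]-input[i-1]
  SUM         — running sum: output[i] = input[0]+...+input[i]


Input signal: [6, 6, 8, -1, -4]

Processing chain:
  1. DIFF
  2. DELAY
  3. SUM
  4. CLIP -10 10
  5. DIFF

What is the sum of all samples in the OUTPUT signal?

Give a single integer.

Input: [6, 6, 8, -1, -4]
Stage 1 (DIFF): s[0]=6, 6-6=0, 8-6=2, -1-8=-9, -4--1=-3 -> [6, 0, 2, -9, -3]
Stage 2 (DELAY): [0, 6, 0, 2, -9] = [0, 6, 0, 2, -9] -> [0, 6, 0, 2, -9]
Stage 3 (SUM): sum[0..0]=0, sum[0..1]=6, sum[0..2]=6, sum[0..3]=8, sum[0..4]=-1 -> [0, 6, 6, 8, -1]
Stage 4 (CLIP -10 10): clip(0,-10,10)=0, clip(6,-10,10)=6, clip(6,-10,10)=6, clip(8,-10,10)=8, clip(-1,-10,10)=-1 -> [0, 6, 6, 8, -1]
Stage 5 (DIFF): s[0]=0, 6-0=6, 6-6=0, 8-6=2, -1-8=-9 -> [0, 6, 0, 2, -9]
Output sum: -1

Answer: -1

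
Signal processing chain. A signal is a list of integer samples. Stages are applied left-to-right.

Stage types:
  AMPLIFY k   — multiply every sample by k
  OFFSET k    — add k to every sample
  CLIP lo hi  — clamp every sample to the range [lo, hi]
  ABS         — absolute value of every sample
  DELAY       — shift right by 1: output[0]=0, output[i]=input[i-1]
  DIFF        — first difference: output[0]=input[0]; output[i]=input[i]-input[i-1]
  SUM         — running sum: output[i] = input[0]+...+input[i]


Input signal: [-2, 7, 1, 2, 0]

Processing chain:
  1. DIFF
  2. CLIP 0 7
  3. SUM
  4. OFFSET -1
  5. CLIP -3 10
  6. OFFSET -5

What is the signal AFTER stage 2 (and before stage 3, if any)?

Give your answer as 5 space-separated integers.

Answer: 0 7 0 1 0

Derivation:
Input: [-2, 7, 1, 2, 0]
Stage 1 (DIFF): s[0]=-2, 7--2=9, 1-7=-6, 2-1=1, 0-2=-2 -> [-2, 9, -6, 1, -2]
Stage 2 (CLIP 0 7): clip(-2,0,7)=0, clip(9,0,7)=7, clip(-6,0,7)=0, clip(1,0,7)=1, clip(-2,0,7)=0 -> [0, 7, 0, 1, 0]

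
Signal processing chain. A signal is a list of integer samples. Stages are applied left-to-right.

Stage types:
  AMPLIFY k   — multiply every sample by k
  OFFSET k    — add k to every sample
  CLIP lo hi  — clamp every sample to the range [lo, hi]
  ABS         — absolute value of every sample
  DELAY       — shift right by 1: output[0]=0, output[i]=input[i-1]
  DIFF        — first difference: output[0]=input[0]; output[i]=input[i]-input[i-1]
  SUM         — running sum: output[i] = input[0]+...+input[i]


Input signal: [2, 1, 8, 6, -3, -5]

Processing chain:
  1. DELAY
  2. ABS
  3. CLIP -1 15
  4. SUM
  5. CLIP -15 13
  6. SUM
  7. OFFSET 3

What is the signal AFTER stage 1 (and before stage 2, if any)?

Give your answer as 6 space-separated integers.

Answer: 0 2 1 8 6 -3

Derivation:
Input: [2, 1, 8, 6, -3, -5]
Stage 1 (DELAY): [0, 2, 1, 8, 6, -3] = [0, 2, 1, 8, 6, -3] -> [0, 2, 1, 8, 6, -3]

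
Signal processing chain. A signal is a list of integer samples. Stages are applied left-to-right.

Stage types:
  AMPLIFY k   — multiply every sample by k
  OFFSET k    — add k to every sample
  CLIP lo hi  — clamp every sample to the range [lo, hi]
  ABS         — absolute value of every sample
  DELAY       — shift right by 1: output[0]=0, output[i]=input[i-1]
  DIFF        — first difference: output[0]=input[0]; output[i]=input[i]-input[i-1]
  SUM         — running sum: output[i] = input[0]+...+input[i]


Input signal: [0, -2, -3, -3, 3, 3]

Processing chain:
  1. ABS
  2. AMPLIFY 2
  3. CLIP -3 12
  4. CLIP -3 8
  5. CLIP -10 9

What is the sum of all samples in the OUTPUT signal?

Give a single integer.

Answer: 28

Derivation:
Input: [0, -2, -3, -3, 3, 3]
Stage 1 (ABS): |0|=0, |-2|=2, |-3|=3, |-3|=3, |3|=3, |3|=3 -> [0, 2, 3, 3, 3, 3]
Stage 2 (AMPLIFY 2): 0*2=0, 2*2=4, 3*2=6, 3*2=6, 3*2=6, 3*2=6 -> [0, 4, 6, 6, 6, 6]
Stage 3 (CLIP -3 12): clip(0,-3,12)=0, clip(4,-3,12)=4, clip(6,-3,12)=6, clip(6,-3,12)=6, clip(6,-3,12)=6, clip(6,-3,12)=6 -> [0, 4, 6, 6, 6, 6]
Stage 4 (CLIP -3 8): clip(0,-3,8)=0, clip(4,-3,8)=4, clip(6,-3,8)=6, clip(6,-3,8)=6, clip(6,-3,8)=6, clip(6,-3,8)=6 -> [0, 4, 6, 6, 6, 6]
Stage 5 (CLIP -10 9): clip(0,-10,9)=0, clip(4,-10,9)=4, clip(6,-10,9)=6, clip(6,-10,9)=6, clip(6,-10,9)=6, clip(6,-10,9)=6 -> [0, 4, 6, 6, 6, 6]
Output sum: 28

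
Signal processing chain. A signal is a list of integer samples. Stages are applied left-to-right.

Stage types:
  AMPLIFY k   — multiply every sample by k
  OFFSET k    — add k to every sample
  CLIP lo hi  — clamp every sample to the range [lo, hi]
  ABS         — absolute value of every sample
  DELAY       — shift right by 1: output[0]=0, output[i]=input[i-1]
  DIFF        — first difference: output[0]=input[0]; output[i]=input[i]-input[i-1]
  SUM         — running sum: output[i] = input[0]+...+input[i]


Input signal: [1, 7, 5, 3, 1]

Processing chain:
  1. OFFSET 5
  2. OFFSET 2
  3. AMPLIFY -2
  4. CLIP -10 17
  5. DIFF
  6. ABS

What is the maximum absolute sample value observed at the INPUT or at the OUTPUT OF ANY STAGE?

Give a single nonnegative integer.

Answer: 28

Derivation:
Input: [1, 7, 5, 3, 1] (max |s|=7)
Stage 1 (OFFSET 5): 1+5=6, 7+5=12, 5+5=10, 3+5=8, 1+5=6 -> [6, 12, 10, 8, 6] (max |s|=12)
Stage 2 (OFFSET 2): 6+2=8, 12+2=14, 10+2=12, 8+2=10, 6+2=8 -> [8, 14, 12, 10, 8] (max |s|=14)
Stage 3 (AMPLIFY -2): 8*-2=-16, 14*-2=-28, 12*-2=-24, 10*-2=-20, 8*-2=-16 -> [-16, -28, -24, -20, -16] (max |s|=28)
Stage 4 (CLIP -10 17): clip(-16,-10,17)=-10, clip(-28,-10,17)=-10, clip(-24,-10,17)=-10, clip(-20,-10,17)=-10, clip(-16,-10,17)=-10 -> [-10, -10, -10, -10, -10] (max |s|=10)
Stage 5 (DIFF): s[0]=-10, -10--10=0, -10--10=0, -10--10=0, -10--10=0 -> [-10, 0, 0, 0, 0] (max |s|=10)
Stage 6 (ABS): |-10|=10, |0|=0, |0|=0, |0|=0, |0|=0 -> [10, 0, 0, 0, 0] (max |s|=10)
Overall max amplitude: 28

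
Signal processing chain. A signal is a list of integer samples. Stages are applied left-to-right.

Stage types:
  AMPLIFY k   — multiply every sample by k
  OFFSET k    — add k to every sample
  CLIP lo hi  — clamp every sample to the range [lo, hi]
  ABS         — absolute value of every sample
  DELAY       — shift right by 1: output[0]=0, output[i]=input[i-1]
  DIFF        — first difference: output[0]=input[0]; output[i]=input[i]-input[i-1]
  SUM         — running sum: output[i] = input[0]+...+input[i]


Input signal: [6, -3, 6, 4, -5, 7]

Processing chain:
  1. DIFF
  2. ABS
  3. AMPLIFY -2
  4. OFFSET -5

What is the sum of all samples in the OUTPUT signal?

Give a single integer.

Input: [6, -3, 6, 4, -5, 7]
Stage 1 (DIFF): s[0]=6, -3-6=-9, 6--3=9, 4-6=-2, -5-4=-9, 7--5=12 -> [6, -9, 9, -2, -9, 12]
Stage 2 (ABS): |6|=6, |-9|=9, |9|=9, |-2|=2, |-9|=9, |12|=12 -> [6, 9, 9, 2, 9, 12]
Stage 3 (AMPLIFY -2): 6*-2=-12, 9*-2=-18, 9*-2=-18, 2*-2=-4, 9*-2=-18, 12*-2=-24 -> [-12, -18, -18, -4, -18, -24]
Stage 4 (OFFSET -5): -12+-5=-17, -18+-5=-23, -18+-5=-23, -4+-5=-9, -18+-5=-23, -24+-5=-29 -> [-17, -23, -23, -9, -23, -29]
Output sum: -124

Answer: -124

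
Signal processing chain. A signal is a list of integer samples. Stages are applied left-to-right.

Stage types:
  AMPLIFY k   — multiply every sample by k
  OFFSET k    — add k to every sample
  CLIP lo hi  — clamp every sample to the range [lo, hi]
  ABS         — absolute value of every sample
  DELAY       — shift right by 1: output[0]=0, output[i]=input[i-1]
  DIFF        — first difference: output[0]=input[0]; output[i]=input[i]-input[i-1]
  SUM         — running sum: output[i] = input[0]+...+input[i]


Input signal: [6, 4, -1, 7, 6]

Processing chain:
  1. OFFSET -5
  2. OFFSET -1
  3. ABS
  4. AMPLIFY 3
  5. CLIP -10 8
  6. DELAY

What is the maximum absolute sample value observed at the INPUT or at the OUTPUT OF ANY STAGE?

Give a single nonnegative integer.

Input: [6, 4, -1, 7, 6] (max |s|=7)
Stage 1 (OFFSET -5): 6+-5=1, 4+-5=-1, -1+-5=-6, 7+-5=2, 6+-5=1 -> [1, -1, -6, 2, 1] (max |s|=6)
Stage 2 (OFFSET -1): 1+-1=0, -1+-1=-2, -6+-1=-7, 2+-1=1, 1+-1=0 -> [0, -2, -7, 1, 0] (max |s|=7)
Stage 3 (ABS): |0|=0, |-2|=2, |-7|=7, |1|=1, |0|=0 -> [0, 2, 7, 1, 0] (max |s|=7)
Stage 4 (AMPLIFY 3): 0*3=0, 2*3=6, 7*3=21, 1*3=3, 0*3=0 -> [0, 6, 21, 3, 0] (max |s|=21)
Stage 5 (CLIP -10 8): clip(0,-10,8)=0, clip(6,-10,8)=6, clip(21,-10,8)=8, clip(3,-10,8)=3, clip(0,-10,8)=0 -> [0, 6, 8, 3, 0] (max |s|=8)
Stage 6 (DELAY): [0, 0, 6, 8, 3] = [0, 0, 6, 8, 3] -> [0, 0, 6, 8, 3] (max |s|=8)
Overall max amplitude: 21

Answer: 21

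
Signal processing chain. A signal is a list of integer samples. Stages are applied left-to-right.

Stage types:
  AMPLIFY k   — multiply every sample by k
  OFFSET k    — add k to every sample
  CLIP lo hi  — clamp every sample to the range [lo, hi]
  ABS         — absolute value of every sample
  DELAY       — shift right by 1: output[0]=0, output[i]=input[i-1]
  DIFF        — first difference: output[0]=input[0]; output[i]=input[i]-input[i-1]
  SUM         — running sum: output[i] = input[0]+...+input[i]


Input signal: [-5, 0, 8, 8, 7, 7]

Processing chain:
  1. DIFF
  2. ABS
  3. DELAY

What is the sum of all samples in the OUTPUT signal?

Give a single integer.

Answer: 19

Derivation:
Input: [-5, 0, 8, 8, 7, 7]
Stage 1 (DIFF): s[0]=-5, 0--5=5, 8-0=8, 8-8=0, 7-8=-1, 7-7=0 -> [-5, 5, 8, 0, -1, 0]
Stage 2 (ABS): |-5|=5, |5|=5, |8|=8, |0|=0, |-1|=1, |0|=0 -> [5, 5, 8, 0, 1, 0]
Stage 3 (DELAY): [0, 5, 5, 8, 0, 1] = [0, 5, 5, 8, 0, 1] -> [0, 5, 5, 8, 0, 1]
Output sum: 19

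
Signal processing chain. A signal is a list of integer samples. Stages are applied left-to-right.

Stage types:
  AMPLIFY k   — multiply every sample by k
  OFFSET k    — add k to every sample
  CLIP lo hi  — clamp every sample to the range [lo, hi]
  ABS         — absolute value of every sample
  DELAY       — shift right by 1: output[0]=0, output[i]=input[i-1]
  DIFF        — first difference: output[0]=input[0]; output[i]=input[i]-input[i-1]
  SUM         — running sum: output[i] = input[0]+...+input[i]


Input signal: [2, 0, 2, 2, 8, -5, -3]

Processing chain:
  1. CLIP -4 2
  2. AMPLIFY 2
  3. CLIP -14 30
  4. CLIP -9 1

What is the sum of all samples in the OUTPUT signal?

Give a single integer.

Input: [2, 0, 2, 2, 8, -5, -3]
Stage 1 (CLIP -4 2): clip(2,-4,2)=2, clip(0,-4,2)=0, clip(2,-4,2)=2, clip(2,-4,2)=2, clip(8,-4,2)=2, clip(-5,-4,2)=-4, clip(-3,-4,2)=-3 -> [2, 0, 2, 2, 2, -4, -3]
Stage 2 (AMPLIFY 2): 2*2=4, 0*2=0, 2*2=4, 2*2=4, 2*2=4, -4*2=-8, -3*2=-6 -> [4, 0, 4, 4, 4, -8, -6]
Stage 3 (CLIP -14 30): clip(4,-14,30)=4, clip(0,-14,30)=0, clip(4,-14,30)=4, clip(4,-14,30)=4, clip(4,-14,30)=4, clip(-8,-14,30)=-8, clip(-6,-14,30)=-6 -> [4, 0, 4, 4, 4, -8, -6]
Stage 4 (CLIP -9 1): clip(4,-9,1)=1, clip(0,-9,1)=0, clip(4,-9,1)=1, clip(4,-9,1)=1, clip(4,-9,1)=1, clip(-8,-9,1)=-8, clip(-6,-9,1)=-6 -> [1, 0, 1, 1, 1, -8, -6]
Output sum: -10

Answer: -10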